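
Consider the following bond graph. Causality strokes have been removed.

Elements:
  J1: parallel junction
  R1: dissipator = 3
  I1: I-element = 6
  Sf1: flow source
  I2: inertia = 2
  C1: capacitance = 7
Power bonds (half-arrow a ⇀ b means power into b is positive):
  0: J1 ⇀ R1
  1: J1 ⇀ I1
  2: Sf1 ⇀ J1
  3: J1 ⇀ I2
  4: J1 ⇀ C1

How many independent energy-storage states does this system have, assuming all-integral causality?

3  (C1, I1, I2 all integral)

β2 |Sf1  (Sf1 fixes flow; stroke at Sf1)
β1 |I1  (prefer integral on I1)
β3 |I2  (I2 outputs flow p/I2)
β4 |J1  (C1 outputs effort q/C1)
β0 |R1  (J1 effort already set via bond 4)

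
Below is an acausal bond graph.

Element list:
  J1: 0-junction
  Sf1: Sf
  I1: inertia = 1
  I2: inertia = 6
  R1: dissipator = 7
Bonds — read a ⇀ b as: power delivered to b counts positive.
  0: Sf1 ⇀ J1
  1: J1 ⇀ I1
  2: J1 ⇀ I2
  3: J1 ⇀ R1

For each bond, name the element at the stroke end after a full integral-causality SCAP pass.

β0 |Sf1  (Sf1: flow source, stroke at near end)
β1 |I1  (I1 integral (f out))
β2 |I2  (prefer integral on I2)
β3 |J1  (closing 0-jn rule on J1)

#0 →Sf1
#1 →I1
#2 →I2
#3 →J1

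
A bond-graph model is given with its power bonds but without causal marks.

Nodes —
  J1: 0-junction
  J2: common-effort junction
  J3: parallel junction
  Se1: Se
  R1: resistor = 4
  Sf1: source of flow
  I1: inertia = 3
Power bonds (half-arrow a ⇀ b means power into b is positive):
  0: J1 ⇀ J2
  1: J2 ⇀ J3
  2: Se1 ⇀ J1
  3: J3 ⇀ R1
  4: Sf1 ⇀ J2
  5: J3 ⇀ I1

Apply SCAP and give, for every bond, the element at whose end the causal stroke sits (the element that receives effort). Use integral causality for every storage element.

#0 →J2
#1 →J3
#2 →J1
#3 →R1
#4 →Sf1
#5 →I1

#2 stroke→J1  (source Se1 imposes e)
#4 stroke→Sf1  (Sf1 fixes flow; stroke at Sf1)
#0 stroke→J2  (J1 effort already set via bond 2)
#1 stroke→J3  (0-jn J2 has e-setter on 0)
#3 stroke→R1  (J3: bond 1 brought effort, rest push out)
#5 stroke→I1  (common-e at J3 fixed by 1)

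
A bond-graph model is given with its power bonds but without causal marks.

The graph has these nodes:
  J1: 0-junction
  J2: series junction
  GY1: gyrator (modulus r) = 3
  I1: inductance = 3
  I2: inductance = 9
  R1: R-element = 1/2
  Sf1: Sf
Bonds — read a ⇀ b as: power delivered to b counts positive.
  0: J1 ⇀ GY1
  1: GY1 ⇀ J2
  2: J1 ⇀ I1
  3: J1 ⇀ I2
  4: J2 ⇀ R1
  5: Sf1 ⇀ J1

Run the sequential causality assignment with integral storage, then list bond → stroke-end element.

bond 0 |J1
bond 1 |J2
bond 2 |I1
bond 3 |I2
bond 4 |R1
bond 5 |Sf1

β5 |Sf1  (Sf1 (Sf) sets flow on bond)
β2 |I1  (I1: I, integral causality)
β3 |I2  (I2 outputs flow p/I2)
β0 |J1  (J1 needs exactly one e-in)
β1 |J2  (through GY1, causality inverts; strokes same side of GY1)
β4 |R1  (only one flow-in slot at J2)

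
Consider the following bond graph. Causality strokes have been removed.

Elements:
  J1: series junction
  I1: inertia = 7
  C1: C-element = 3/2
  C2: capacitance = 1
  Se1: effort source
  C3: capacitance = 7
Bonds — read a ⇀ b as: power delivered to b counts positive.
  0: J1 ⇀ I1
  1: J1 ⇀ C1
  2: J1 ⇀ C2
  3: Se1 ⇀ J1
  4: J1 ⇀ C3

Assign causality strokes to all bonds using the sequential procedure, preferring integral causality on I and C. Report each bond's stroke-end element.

bond 0 stroke→I1
bond 1 stroke→J1
bond 2 stroke→J1
bond 3 stroke→J1
bond 4 stroke→J1

#3 stroke→J1  (source Se1 imposes e)
#0 stroke→I1  (I1: I, integral causality)
#1 stroke→J1  (J1 flow already set via bond 0)
#2 stroke→J1  (J1 flow already set via bond 0)
#4 stroke→J1  (1-jn J1 has f-setter on 0)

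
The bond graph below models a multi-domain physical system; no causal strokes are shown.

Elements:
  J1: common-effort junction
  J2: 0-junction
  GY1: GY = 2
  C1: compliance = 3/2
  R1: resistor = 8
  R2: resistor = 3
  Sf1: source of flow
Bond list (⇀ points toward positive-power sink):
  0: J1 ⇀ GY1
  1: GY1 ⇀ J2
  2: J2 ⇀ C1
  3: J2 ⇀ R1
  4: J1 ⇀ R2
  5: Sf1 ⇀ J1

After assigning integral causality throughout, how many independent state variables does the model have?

b5 |Sf1  (source Sf1 imposes f)
b2 |J2  (C1: C, integral causality)
b1 |GY1  (J2: bond 2 brought effort, rest push out)
b3 |R1  (J2: bond 2 brought effort, rest push out)
b0 |GY1  (GY GY1: same side as bond 1)
b4 |J1  (closing 0-jn rule on J1)

1  (C1 all integral)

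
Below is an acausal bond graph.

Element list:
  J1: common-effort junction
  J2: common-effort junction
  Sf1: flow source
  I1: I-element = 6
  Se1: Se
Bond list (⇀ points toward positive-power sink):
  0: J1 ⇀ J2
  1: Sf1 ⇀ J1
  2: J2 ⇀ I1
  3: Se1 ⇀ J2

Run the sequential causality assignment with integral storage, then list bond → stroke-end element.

β0 |J1
β1 |Sf1
β2 |I1
β3 |J2

β1 stroke→Sf1  (Sf1 (Sf) sets flow on bond)
β3 stroke→J2  (Se1: effort source, stroke at far end)
β0 stroke→J1  (closing 0-jn rule on J1)
β2 stroke→I1  (common-e at J2 fixed by 3)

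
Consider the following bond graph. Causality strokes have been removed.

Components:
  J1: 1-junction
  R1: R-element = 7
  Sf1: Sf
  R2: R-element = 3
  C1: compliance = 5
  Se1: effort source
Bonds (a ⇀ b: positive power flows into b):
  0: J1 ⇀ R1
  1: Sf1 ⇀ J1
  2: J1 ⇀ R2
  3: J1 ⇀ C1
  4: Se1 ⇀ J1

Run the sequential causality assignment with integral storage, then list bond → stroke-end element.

β1 stroke at Sf1  (Sf1: flow source, stroke at near end)
β4 stroke at J1  (Se1 fixes effort; stroke away)
β0 stroke at J1  (J1: bond 1 brought flow, rest push out)
β2 stroke at J1  (common-f at J1 fixed by 1)
β3 stroke at J1  (J1: bond 1 brought flow, rest push out)

#0 →J1
#1 →Sf1
#2 →J1
#3 →J1
#4 →J1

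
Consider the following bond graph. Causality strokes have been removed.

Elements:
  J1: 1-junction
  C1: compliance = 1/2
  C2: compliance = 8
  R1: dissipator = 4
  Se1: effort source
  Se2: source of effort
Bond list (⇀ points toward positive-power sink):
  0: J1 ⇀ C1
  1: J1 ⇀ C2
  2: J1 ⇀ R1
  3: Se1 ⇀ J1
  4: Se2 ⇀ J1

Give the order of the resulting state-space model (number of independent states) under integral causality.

bond 3 |J1  (Se1: effort source, stroke at far end)
bond 4 |J1  (source Se2 imposes e)
bond 0 |J1  (C1 integral (e out))
bond 1 |J1  (C2 outputs effort q/C2)
bond 2 |R1  (J1: last free bond brings flow in)

2  (C1, C2 all integral)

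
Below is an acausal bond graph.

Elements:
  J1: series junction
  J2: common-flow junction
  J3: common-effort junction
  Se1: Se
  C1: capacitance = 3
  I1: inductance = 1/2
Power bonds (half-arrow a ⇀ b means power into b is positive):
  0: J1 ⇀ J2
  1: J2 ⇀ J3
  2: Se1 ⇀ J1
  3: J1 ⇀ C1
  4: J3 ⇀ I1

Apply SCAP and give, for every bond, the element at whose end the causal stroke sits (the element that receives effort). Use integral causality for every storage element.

#2 |J1  (Se1: effort source, stroke at far end)
#3 |J1  (prefer integral on C1)
#0 |J2  (J1: last free bond brings flow in)
#1 |J3  (closing 1-jn rule on J2)
#4 |I1  (J3 effort already set via bond 1)

bond 0 stroke at J2
bond 1 stroke at J3
bond 2 stroke at J1
bond 3 stroke at J1
bond 4 stroke at I1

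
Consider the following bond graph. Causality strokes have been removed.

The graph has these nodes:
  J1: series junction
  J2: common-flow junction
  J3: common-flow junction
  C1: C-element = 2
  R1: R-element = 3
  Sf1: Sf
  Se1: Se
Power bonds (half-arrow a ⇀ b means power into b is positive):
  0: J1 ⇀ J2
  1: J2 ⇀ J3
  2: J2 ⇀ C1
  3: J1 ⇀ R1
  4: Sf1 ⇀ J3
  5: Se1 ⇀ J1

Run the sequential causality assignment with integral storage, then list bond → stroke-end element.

β0 |J2
β1 |J3
β2 |J2
β3 |J1
β4 |Sf1
β5 |J1

β4 |Sf1  (source Sf1 imposes f)
β5 |J1  (source Se1 imposes e)
β1 |J3  (J3: bond 4 brought flow, rest push out)
β0 |J2  (1-jn J2 has f-setter on 1)
β2 |J2  (common-f at J2 fixed by 1)
β3 |J1  (J1 flow already set via bond 0)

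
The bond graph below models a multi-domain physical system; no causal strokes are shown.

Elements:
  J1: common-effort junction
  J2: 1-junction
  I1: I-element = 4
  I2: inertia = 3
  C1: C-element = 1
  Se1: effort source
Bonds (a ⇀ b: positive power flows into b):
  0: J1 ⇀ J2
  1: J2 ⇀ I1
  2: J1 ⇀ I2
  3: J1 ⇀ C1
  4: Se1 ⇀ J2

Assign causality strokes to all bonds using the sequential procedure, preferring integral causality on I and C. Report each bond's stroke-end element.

β4 stroke→J2  (Se1 fixes effort; stroke away)
β1 stroke→I1  (I1: I, integral causality)
β0 stroke→J2  (common-f at J2 fixed by 1)
β2 stroke→I2  (prefer integral on I2)
β3 stroke→J1  (J1: last free bond brings effort in)

#0 stroke at J2
#1 stroke at I1
#2 stroke at I2
#3 stroke at J1
#4 stroke at J2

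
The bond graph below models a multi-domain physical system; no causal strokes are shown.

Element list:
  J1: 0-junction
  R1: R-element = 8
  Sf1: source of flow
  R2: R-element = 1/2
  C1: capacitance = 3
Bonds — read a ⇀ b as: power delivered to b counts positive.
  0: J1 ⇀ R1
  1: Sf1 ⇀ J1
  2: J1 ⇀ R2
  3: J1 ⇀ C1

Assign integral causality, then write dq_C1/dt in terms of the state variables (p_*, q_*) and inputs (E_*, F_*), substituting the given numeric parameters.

#1 |Sf1  (Sf1 (Sf) sets flow on bond)
#3 |J1  (C1 integral (e out))
#0 |R1  (0-jn J1 has e-setter on 3)
#2 |R2  (J1 effort already set via bond 3)

dq_C1/dt = F_Sf1 - 17*q_C1/24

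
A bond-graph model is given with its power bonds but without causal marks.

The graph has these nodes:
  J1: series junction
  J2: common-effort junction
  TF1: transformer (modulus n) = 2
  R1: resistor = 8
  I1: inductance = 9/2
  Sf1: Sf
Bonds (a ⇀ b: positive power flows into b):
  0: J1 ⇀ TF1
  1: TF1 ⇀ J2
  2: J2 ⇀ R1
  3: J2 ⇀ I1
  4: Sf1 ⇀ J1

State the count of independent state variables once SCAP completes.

b4 stroke at Sf1  (source Sf1 imposes f)
b0 stroke at J1  (J1: bond 4 brought flow, rest push out)
b1 stroke at TF1  (through TF1, causality passes straight; one stroke at TF1)
b3 stroke at I1  (I1: I, integral causality)
b2 stroke at J2  (J2 needs exactly one e-in)

1  (I1 all integral)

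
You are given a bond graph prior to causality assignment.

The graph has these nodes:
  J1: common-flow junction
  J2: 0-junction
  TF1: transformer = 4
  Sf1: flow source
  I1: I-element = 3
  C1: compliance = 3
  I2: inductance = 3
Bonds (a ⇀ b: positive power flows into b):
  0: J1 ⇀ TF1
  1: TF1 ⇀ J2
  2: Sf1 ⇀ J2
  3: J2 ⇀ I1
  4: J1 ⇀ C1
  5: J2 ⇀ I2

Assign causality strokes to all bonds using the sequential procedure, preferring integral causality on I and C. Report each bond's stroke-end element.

#2 →Sf1  (source Sf1 imposes f)
#3 →I1  (I1 outputs flow p/I1)
#4 →J1  (C1 integral (e out))
#0 →TF1  (J1 needs exactly one f-in)
#1 →J2  (through TF1, causality passes straight; one stroke at TF1)
#5 →I2  (J2: bond 1 brought effort, rest push out)

bond 0 →TF1
bond 1 →J2
bond 2 →Sf1
bond 3 →I1
bond 4 →J1
bond 5 →I2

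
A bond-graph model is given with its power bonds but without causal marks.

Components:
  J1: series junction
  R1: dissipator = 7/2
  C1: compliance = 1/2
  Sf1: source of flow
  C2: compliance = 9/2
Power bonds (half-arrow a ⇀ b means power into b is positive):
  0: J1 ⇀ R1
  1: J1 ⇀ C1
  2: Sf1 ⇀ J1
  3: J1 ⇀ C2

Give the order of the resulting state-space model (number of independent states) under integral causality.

bond 2 stroke→Sf1  (source Sf1 imposes f)
bond 0 stroke→J1  (J1 flow already set via bond 2)
bond 1 stroke→J1  (common-f at J1 fixed by 2)
bond 3 stroke→J1  (common-f at J1 fixed by 2)

2  (C1, C2 all integral)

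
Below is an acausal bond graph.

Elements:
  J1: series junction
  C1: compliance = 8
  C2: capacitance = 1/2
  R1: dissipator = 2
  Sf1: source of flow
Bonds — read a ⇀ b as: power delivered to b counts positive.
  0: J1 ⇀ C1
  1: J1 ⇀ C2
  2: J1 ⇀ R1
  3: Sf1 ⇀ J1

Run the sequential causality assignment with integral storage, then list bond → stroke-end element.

b0 stroke→J1
b1 stroke→J1
b2 stroke→J1
b3 stroke→Sf1

bond 3 |Sf1  (Sf1 fixes flow; stroke at Sf1)
bond 0 |J1  (J1 flow already set via bond 3)
bond 1 |J1  (J1 flow already set via bond 3)
bond 2 |J1  (common-f at J1 fixed by 3)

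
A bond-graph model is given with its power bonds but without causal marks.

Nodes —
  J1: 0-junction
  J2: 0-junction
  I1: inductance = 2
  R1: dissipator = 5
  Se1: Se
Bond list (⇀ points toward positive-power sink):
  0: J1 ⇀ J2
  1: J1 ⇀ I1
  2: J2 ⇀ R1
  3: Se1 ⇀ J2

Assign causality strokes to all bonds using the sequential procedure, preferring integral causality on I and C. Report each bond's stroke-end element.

#0 →J1
#1 →I1
#2 →R1
#3 →J2

β3 stroke at J2  (Se1: effort source, stroke at far end)
β0 stroke at J1  (J2: bond 3 brought effort, rest push out)
β2 stroke at R1  (0-jn J2 has e-setter on 3)
β1 stroke at I1  (0-jn J1 has e-setter on 0)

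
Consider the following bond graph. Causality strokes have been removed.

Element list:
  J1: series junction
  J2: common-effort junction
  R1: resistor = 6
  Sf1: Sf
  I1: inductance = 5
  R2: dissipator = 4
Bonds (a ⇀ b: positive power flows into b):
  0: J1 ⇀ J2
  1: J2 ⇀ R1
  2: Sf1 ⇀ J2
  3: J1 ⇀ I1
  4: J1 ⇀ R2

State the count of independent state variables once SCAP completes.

1  (I1 all integral)

b2 stroke at Sf1  (Sf1: flow source, stroke at near end)
b3 stroke at I1  (I1: I, integral causality)
b0 stroke at J1  (J1: bond 3 brought flow, rest push out)
b4 stroke at J1  (J1: bond 3 brought flow, rest push out)
b1 stroke at J2  (J2: last free bond brings effort in)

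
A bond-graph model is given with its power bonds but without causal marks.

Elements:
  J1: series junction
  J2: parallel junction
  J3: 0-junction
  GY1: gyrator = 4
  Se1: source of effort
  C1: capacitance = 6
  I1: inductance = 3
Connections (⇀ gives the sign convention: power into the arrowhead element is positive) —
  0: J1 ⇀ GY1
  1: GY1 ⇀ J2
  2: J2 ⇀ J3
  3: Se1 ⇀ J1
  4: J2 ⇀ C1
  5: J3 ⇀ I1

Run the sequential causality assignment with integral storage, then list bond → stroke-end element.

bond 3 stroke at J1  (source Se1 imposes e)
bond 0 stroke at GY1  (only one flow-in slot at J1)
bond 1 stroke at GY1  (GY1: gyrator matches bond 0)
bond 4 stroke at J2  (prefer integral on C1)
bond 2 stroke at J3  (0-jn J2 has e-setter on 4)
bond 5 stroke at I1  (0-jn J3 has e-setter on 2)

bond 0 stroke→GY1
bond 1 stroke→GY1
bond 2 stroke→J3
bond 3 stroke→J1
bond 4 stroke→J2
bond 5 stroke→I1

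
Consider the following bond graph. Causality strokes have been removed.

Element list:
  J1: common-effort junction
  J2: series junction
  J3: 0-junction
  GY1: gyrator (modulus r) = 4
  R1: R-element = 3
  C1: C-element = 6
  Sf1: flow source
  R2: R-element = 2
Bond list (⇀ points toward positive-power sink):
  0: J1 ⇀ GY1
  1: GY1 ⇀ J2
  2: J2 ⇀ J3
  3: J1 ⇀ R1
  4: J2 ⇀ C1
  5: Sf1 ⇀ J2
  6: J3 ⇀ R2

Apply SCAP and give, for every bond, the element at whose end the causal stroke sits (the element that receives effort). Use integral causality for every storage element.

b0 stroke at J1
b1 stroke at J2
b2 stroke at J2
b3 stroke at R1
b4 stroke at J2
b5 stroke at Sf1
b6 stroke at J3

b5 stroke at Sf1  (Sf1 (Sf) sets flow on bond)
b1 stroke at J2  (common-f at J2 fixed by 5)
b2 stroke at J2  (J2 flow already set via bond 5)
b4 stroke at J2  (common-f at J2 fixed by 5)
b6 stroke at J3  (closing 0-jn rule on J3)
b0 stroke at J1  (GY1 both-in/both-out from 1)
b3 stroke at R1  (0-jn J1 has e-setter on 0)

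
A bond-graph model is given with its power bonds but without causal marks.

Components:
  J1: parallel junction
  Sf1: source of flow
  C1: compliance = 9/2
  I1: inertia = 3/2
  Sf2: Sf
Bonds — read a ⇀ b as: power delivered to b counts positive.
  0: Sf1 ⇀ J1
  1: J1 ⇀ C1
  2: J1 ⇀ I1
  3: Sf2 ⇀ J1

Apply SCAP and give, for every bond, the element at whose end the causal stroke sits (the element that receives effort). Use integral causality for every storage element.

bond 0 →Sf1
bond 1 →J1
bond 2 →I1
bond 3 →Sf2

bond 0 stroke→Sf1  (source Sf1 imposes f)
bond 3 stroke→Sf2  (source Sf2 imposes f)
bond 1 stroke→J1  (C1 outputs effort q/C1)
bond 2 stroke→I1  (J1 effort already set via bond 1)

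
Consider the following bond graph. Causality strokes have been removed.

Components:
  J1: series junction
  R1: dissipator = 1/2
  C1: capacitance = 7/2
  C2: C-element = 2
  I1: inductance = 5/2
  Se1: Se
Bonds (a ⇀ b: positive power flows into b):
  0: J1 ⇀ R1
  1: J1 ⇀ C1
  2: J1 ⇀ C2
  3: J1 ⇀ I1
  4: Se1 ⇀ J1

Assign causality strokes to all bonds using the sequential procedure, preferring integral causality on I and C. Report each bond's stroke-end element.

β4 stroke at J1  (Se1: effort source, stroke at far end)
β1 stroke at J1  (prefer integral on C1)
β2 stroke at J1  (C2: C, integral causality)
β3 stroke at I1  (I1 outputs flow p/I1)
β0 stroke at J1  (J1 flow already set via bond 3)

#0 stroke at J1
#1 stroke at J1
#2 stroke at J1
#3 stroke at I1
#4 stroke at J1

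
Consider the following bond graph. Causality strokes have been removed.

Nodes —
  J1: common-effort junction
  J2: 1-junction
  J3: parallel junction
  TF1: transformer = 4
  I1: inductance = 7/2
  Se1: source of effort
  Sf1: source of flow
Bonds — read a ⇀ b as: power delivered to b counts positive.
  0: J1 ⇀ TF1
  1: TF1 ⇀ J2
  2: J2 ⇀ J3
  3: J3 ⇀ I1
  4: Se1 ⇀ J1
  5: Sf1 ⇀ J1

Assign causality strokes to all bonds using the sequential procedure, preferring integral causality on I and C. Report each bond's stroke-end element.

β4 →J1  (Se1: effort source, stroke at far end)
β5 →Sf1  (Sf1 (Sf) sets flow on bond)
β0 →TF1  (0-jn J1 has e-setter on 4)
β1 →J2  (TF1 one-in-one-out from 0)
β2 →J3  (only one flow-in slot at J2)
β3 →I1  (common-e at J3 fixed by 2)

b0 stroke at TF1
b1 stroke at J2
b2 stroke at J3
b3 stroke at I1
b4 stroke at J1
b5 stroke at Sf1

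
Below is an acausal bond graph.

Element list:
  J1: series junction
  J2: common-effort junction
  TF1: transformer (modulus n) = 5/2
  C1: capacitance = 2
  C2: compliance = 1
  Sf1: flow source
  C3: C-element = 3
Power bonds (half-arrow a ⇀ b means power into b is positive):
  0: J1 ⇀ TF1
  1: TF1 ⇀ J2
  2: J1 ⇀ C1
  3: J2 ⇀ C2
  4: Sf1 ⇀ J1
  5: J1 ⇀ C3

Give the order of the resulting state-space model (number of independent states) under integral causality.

3  (C1, C2, C3 all integral)

b4 stroke→Sf1  (Sf1 (Sf) sets flow on bond)
b0 stroke→J1  (J1: bond 4 brought flow, rest push out)
b2 stroke→J1  (J1: bond 4 brought flow, rest push out)
b5 stroke→J1  (J1: bond 4 brought flow, rest push out)
b1 stroke→TF1  (TF1: transformer flips bond 0)
b3 stroke→J2  (J2: last free bond brings effort in)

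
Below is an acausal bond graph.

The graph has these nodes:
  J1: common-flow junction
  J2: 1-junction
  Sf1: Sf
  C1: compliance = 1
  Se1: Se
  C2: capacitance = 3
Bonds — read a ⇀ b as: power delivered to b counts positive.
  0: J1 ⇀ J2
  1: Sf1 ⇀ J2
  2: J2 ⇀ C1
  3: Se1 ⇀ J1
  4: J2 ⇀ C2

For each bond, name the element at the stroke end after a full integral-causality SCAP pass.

#1 stroke at Sf1  (source Sf1 imposes f)
#3 stroke at J1  (source Se1 imposes e)
#0 stroke at J2  (closing 1-jn rule on J1)
#2 stroke at J2  (1-jn J2 has f-setter on 1)
#4 stroke at J2  (J2 flow already set via bond 1)

β0 →J2
β1 →Sf1
β2 →J2
β3 →J1
β4 →J2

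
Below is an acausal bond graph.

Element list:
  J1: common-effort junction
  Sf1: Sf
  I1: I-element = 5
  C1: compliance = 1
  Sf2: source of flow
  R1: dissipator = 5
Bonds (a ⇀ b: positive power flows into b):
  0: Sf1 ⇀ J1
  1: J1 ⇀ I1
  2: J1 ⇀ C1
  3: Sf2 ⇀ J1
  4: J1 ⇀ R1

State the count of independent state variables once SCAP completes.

b0 stroke→Sf1  (Sf1 (Sf) sets flow on bond)
b3 stroke→Sf2  (Sf2 (Sf) sets flow on bond)
b1 stroke→I1  (I1 outputs flow p/I1)
b2 stroke→J1  (C1 integral (e out))
b4 stroke→R1  (J1: bond 2 brought effort, rest push out)

2  (C1, I1 all integral)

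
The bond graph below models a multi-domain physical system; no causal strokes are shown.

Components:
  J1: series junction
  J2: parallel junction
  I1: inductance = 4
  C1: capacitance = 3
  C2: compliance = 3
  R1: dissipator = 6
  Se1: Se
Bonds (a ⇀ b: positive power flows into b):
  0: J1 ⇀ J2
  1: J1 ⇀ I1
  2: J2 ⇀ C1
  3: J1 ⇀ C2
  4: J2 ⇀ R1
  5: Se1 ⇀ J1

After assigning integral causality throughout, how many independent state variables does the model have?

3  (C1, C2, I1 all integral)

#5 stroke at J1  (source Se1 imposes e)
#1 stroke at I1  (prefer integral on I1)
#0 stroke at J1  (common-f at J1 fixed by 1)
#3 stroke at J1  (1-jn J1 has f-setter on 1)
#2 stroke at J2  (prefer integral on C1)
#4 stroke at R1  (common-e at J2 fixed by 2)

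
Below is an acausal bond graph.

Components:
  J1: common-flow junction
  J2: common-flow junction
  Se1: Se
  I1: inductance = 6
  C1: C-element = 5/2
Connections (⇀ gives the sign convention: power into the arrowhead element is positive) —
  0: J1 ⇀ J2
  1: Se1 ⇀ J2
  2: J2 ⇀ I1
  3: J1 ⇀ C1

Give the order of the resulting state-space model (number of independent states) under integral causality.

2  (C1, I1 all integral)

b1 |J2  (Se1: effort source, stroke at far end)
b2 |I1  (I1: I, integral causality)
b0 |J2  (J2 flow already set via bond 2)
b3 |J1  (J1 flow already set via bond 0)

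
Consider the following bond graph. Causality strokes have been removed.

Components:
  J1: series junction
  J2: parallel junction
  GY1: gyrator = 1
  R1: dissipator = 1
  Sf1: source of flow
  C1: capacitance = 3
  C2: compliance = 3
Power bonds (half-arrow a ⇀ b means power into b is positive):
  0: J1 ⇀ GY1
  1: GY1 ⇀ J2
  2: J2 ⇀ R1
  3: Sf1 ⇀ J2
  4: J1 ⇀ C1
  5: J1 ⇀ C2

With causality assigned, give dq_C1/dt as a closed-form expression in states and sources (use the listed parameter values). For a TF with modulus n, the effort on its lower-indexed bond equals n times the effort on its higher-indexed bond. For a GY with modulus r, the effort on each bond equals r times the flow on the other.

b3 →Sf1  (Sf1 fixes flow; stroke at Sf1)
b4 →J1  (C1 integral (e out))
b5 →J1  (C2: C, integral causality)
b0 →GY1  (closing 1-jn rule on J1)
b1 →GY1  (GY1 both-in/both-out from 0)
b2 →J2  (J2 needs exactly one e-in)

dq_C1/dt = F_Sf1 - q_C1/3 - q_C2/3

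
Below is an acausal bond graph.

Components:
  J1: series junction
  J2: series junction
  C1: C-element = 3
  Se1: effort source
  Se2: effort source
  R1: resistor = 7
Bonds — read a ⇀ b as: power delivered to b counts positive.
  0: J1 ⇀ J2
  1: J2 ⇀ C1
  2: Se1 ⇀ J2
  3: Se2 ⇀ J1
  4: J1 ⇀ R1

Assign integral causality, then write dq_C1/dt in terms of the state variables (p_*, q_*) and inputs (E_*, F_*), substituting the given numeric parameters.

β2 stroke→J2  (source Se1 imposes e)
β3 stroke→J1  (Se2 fixes effort; stroke away)
β1 stroke→J2  (C1 outputs effort q/C1)
β0 stroke→J1  (J2: last free bond brings flow in)
β4 stroke→R1  (J1: last free bond brings flow in)

dq_C1/dt = E_Se1/7 + E_Se2/7 - q_C1/21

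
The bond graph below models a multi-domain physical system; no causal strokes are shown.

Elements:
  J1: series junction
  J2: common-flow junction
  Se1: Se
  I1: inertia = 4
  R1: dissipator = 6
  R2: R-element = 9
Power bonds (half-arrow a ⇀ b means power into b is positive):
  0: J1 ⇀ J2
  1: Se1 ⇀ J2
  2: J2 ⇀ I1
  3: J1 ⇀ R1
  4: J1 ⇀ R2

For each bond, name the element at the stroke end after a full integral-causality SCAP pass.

#1 |J2  (source Se1 imposes e)
#2 |I1  (prefer integral on I1)
#0 |J2  (1-jn J2 has f-setter on 2)
#3 |J1  (common-f at J1 fixed by 0)
#4 |J1  (1-jn J1 has f-setter on 0)

β0 |J2
β1 |J2
β2 |I1
β3 |J1
β4 |J1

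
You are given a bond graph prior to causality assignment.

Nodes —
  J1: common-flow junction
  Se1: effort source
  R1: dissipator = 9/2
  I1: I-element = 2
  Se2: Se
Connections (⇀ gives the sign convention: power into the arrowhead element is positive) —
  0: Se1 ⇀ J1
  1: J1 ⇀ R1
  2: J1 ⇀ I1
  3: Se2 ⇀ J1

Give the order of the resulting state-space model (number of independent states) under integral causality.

1  (I1 all integral)

β0 →J1  (Se1 (Se) sets effort on bond)
β3 →J1  (Se2 fixes effort; stroke away)
β2 →I1  (I1: I, integral causality)
β1 →J1  (J1: bond 2 brought flow, rest push out)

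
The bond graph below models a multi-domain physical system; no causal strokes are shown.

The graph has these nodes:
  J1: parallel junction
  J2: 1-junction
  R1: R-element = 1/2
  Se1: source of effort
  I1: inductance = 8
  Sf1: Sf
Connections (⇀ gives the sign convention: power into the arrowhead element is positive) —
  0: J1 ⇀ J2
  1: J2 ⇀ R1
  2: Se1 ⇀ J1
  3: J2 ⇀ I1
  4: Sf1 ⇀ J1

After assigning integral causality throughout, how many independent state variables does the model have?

#2 →J1  (Se1 (Se) sets effort on bond)
#4 →Sf1  (source Sf1 imposes f)
#0 →J2  (J1: bond 2 brought effort, rest push out)
#3 →I1  (prefer integral on I1)
#1 →J2  (common-f at J2 fixed by 3)

1  (I1 all integral)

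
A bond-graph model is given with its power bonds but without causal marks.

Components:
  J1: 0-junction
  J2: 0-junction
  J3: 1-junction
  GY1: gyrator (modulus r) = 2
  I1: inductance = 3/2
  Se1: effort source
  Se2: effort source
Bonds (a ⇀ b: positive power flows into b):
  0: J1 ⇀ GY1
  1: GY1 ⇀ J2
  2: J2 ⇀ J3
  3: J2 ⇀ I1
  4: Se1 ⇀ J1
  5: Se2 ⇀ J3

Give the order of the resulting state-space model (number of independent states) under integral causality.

#4 |J1  (Se1: effort source, stroke at far end)
#5 |J3  (Se2 fixes effort; stroke away)
#0 |GY1  (J1 effort already set via bond 4)
#2 |J2  (closing 1-jn rule on J3)
#1 |GY1  (GY GY1: same side as bond 0)
#3 |I1  (common-e at J2 fixed by 2)

1  (I1 all integral)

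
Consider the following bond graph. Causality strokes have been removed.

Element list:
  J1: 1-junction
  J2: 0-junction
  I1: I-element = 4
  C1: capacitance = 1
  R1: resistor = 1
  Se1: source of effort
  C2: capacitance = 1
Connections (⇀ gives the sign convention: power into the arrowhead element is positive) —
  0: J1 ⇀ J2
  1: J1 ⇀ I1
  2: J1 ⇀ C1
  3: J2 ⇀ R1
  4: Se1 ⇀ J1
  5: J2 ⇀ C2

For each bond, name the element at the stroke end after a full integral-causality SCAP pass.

b4 stroke→J1  (Se1: effort source, stroke at far end)
b1 stroke→I1  (I1 outputs flow p/I1)
b0 stroke→J1  (J1: bond 1 brought flow, rest push out)
b2 stroke→J1  (common-f at J1 fixed by 1)
b5 stroke→J2  (C2 integral (e out))
b3 stroke→R1  (J2 effort already set via bond 5)

#0 →J1
#1 →I1
#2 →J1
#3 →R1
#4 →J1
#5 →J2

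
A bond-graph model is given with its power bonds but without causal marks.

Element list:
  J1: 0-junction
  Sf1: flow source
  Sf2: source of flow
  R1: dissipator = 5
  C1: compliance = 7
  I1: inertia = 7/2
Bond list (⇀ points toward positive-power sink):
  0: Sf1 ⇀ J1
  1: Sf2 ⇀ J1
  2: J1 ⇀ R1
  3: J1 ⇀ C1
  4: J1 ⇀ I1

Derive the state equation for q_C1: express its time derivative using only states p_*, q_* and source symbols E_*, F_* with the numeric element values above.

dq_C1/dt = F_Sf1 + F_Sf2 - 2*p_I1/7 - q_C1/35

β0 stroke at Sf1  (Sf1: flow source, stroke at near end)
β1 stroke at Sf2  (Sf2: flow source, stroke at near end)
β3 stroke at J1  (C1 outputs effort q/C1)
β2 stroke at R1  (0-jn J1 has e-setter on 3)
β4 stroke at I1  (0-jn J1 has e-setter on 3)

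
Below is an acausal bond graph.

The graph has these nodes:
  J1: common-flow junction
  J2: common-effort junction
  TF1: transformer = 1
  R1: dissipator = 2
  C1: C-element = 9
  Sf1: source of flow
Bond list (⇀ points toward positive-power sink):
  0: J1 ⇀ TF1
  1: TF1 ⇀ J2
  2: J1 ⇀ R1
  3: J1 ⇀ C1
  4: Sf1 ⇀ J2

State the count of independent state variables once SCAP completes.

bond 4 stroke→Sf1  (Sf1 (Sf) sets flow on bond)
bond 1 stroke→J2  (J2: last free bond brings effort in)
bond 0 stroke→TF1  (TF1: transformer flips bond 1)
bond 2 stroke→J1  (J1 flow already set via bond 0)
bond 3 stroke→J1  (1-jn J1 has f-setter on 0)

1  (C1 all integral)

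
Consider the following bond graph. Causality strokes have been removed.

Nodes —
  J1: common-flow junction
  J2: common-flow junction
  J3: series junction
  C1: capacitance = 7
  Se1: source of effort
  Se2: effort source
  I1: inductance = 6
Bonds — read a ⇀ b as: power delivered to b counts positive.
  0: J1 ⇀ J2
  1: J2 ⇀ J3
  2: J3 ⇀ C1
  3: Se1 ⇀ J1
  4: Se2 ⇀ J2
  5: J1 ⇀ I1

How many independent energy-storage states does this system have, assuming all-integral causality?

2  (C1, I1 all integral)

#3 →J1  (Se1 fixes effort; stroke away)
#4 →J2  (source Se2 imposes e)
#2 →J3  (prefer integral on C1)
#1 →J2  (J3: last free bond brings flow in)
#0 →J1  (J2: last free bond brings flow in)
#5 →I1  (J1: last free bond brings flow in)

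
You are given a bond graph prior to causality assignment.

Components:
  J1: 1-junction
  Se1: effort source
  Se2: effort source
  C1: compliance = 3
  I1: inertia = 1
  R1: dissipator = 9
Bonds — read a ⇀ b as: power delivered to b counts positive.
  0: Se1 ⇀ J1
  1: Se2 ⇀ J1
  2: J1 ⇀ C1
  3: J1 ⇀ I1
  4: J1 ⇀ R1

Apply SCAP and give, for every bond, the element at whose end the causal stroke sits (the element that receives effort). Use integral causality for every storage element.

β0 →J1
β1 →J1
β2 →J1
β3 →I1
β4 →J1

#0 stroke→J1  (source Se1 imposes e)
#1 stroke→J1  (Se2 fixes effort; stroke away)
#2 stroke→J1  (C1 outputs effort q/C1)
#3 stroke→I1  (I1: I, integral causality)
#4 stroke→J1  (common-f at J1 fixed by 3)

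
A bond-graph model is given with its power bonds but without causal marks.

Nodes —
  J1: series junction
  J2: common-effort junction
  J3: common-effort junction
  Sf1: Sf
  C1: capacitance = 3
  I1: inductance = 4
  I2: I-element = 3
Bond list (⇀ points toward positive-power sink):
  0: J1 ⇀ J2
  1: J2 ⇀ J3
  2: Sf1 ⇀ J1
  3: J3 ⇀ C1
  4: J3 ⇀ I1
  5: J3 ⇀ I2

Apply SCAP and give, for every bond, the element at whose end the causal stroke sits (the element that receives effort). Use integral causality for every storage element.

bond 0 stroke at J1
bond 1 stroke at J2
bond 2 stroke at Sf1
bond 3 stroke at J3
bond 4 stroke at I1
bond 5 stroke at I2

b2 stroke→Sf1  (source Sf1 imposes f)
b0 stroke→J1  (J1 flow already set via bond 2)
b1 stroke→J2  (J2 needs exactly one e-in)
b3 stroke→J3  (prefer integral on C1)
b4 stroke→I1  (J3 effort already set via bond 3)
b5 stroke→I2  (common-e at J3 fixed by 3)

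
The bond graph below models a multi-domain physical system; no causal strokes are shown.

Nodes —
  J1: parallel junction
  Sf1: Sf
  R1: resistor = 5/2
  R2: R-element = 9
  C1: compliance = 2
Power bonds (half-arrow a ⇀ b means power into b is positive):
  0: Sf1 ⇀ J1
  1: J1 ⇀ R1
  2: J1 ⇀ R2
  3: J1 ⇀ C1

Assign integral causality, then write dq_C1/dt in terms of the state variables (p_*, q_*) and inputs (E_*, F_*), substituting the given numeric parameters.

β0 →Sf1  (Sf1 fixes flow; stroke at Sf1)
β3 →J1  (C1 outputs effort q/C1)
β1 →R1  (J1: bond 3 brought effort, rest push out)
β2 →R2  (J1 effort already set via bond 3)

dq_C1/dt = F_Sf1 - 23*q_C1/90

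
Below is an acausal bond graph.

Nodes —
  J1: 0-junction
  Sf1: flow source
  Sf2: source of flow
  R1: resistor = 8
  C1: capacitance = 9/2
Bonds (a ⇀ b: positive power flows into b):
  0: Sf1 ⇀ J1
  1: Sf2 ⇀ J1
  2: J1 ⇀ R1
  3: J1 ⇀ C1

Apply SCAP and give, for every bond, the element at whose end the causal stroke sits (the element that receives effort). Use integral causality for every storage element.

#0 stroke at Sf1
#1 stroke at Sf2
#2 stroke at R1
#3 stroke at J1

b0 stroke→Sf1  (source Sf1 imposes f)
b1 stroke→Sf2  (Sf2 fixes flow; stroke at Sf2)
b3 stroke→J1  (C1 integral (e out))
b2 stroke→R1  (0-jn J1 has e-setter on 3)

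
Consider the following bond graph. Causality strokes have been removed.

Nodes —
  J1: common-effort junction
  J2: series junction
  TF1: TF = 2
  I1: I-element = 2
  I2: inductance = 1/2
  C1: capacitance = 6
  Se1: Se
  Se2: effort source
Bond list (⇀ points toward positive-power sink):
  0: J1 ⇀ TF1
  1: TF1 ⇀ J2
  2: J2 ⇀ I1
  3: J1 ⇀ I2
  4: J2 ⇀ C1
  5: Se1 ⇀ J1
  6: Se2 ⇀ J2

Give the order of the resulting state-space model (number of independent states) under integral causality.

3  (C1, I1, I2 all integral)

#5 stroke at J1  (source Se1 imposes e)
#6 stroke at J2  (Se2: effort source, stroke at far end)
#0 stroke at TF1  (common-e at J1 fixed by 5)
#3 stroke at I2  (J1 effort already set via bond 5)
#1 stroke at J2  (TF1: transformer flips bond 0)
#2 stroke at I1  (I1 integral (f out))
#4 stroke at J2  (J2 flow already set via bond 2)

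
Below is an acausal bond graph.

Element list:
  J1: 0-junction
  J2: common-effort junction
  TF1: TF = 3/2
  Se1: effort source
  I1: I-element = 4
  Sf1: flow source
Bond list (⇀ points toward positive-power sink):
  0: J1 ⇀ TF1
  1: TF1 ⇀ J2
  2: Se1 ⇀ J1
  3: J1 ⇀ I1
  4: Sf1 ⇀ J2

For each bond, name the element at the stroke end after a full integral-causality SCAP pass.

#0 →TF1
#1 →J2
#2 →J1
#3 →I1
#4 →Sf1

bond 2 |J1  (source Se1 imposes e)
bond 4 |Sf1  (Sf1 fixes flow; stroke at Sf1)
bond 0 |TF1  (0-jn J1 has e-setter on 2)
bond 3 |I1  (common-e at J1 fixed by 2)
bond 1 |J2  (J2 needs exactly one e-in)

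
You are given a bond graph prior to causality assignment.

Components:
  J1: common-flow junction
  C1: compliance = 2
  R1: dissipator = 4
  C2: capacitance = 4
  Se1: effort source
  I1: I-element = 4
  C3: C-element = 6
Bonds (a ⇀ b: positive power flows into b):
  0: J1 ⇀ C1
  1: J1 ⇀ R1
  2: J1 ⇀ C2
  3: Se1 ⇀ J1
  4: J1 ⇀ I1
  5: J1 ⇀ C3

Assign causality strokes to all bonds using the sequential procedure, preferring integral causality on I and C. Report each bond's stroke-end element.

bond 3 stroke at J1  (Se1 (Se) sets effort on bond)
bond 0 stroke at J1  (C1 outputs effort q/C1)
bond 2 stroke at J1  (C2: C, integral causality)
bond 4 stroke at I1  (I1 outputs flow p/I1)
bond 1 stroke at J1  (J1: bond 4 brought flow, rest push out)
bond 5 stroke at J1  (common-f at J1 fixed by 4)

β0 →J1
β1 →J1
β2 →J1
β3 →J1
β4 →I1
β5 →J1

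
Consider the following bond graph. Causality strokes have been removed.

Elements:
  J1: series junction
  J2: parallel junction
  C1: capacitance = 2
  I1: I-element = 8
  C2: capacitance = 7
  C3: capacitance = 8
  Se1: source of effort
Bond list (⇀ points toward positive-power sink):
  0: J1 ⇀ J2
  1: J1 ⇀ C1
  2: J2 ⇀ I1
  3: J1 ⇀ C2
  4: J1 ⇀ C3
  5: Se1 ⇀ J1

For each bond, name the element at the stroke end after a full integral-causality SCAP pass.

bond 0 |J2
bond 1 |J1
bond 2 |I1
bond 3 |J1
bond 4 |J1
bond 5 |J1

#5 →J1  (Se1: effort source, stroke at far end)
#1 →J1  (C1: C, integral causality)
#2 →I1  (prefer integral on I1)
#0 →J2  (J2 needs exactly one e-in)
#3 →J1  (J1 flow already set via bond 0)
#4 →J1  (1-jn J1 has f-setter on 0)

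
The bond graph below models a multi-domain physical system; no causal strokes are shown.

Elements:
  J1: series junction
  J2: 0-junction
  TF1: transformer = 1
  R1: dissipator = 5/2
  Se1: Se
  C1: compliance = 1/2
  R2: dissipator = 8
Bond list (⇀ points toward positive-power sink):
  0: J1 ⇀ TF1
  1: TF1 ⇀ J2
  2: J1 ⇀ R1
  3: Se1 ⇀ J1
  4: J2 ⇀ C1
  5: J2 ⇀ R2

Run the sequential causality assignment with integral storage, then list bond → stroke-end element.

b3 |J1  (Se1 fixes effort; stroke away)
b4 |J2  (prefer integral on C1)
b1 |TF1  (0-jn J2 has e-setter on 4)
b5 |R2  (J2 effort already set via bond 4)
b0 |J1  (TF1 one-in-one-out from 1)
b2 |R1  (J1 needs exactly one f-in)

bond 0 |J1
bond 1 |TF1
bond 2 |R1
bond 3 |J1
bond 4 |J2
bond 5 |R2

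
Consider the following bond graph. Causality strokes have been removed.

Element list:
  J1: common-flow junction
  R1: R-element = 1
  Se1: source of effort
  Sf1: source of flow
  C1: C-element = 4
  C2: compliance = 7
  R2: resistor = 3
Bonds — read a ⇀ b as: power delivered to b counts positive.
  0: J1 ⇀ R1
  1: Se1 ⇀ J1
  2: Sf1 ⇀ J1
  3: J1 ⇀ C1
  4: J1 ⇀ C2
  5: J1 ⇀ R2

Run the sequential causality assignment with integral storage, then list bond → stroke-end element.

b0 stroke at J1
b1 stroke at J1
b2 stroke at Sf1
b3 stroke at J1
b4 stroke at J1
b5 stroke at J1

#1 stroke→J1  (Se1 (Se) sets effort on bond)
#2 stroke→Sf1  (Sf1 (Sf) sets flow on bond)
#0 stroke→J1  (J1: bond 2 brought flow, rest push out)
#3 stroke→J1  (J1 flow already set via bond 2)
#4 stroke→J1  (J1: bond 2 brought flow, rest push out)
#5 stroke→J1  (J1: bond 2 brought flow, rest push out)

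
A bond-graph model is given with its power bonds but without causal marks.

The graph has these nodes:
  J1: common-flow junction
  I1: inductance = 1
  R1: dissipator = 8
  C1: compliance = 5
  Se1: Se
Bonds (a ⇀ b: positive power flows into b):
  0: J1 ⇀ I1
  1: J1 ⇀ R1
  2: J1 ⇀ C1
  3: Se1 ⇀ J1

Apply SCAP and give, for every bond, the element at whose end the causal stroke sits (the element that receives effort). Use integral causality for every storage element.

β3 stroke→J1  (source Se1 imposes e)
β0 stroke→I1  (I1 integral (f out))
β1 stroke→J1  (J1: bond 0 brought flow, rest push out)
β2 stroke→J1  (J1: bond 0 brought flow, rest push out)

β0 stroke at I1
β1 stroke at J1
β2 stroke at J1
β3 stroke at J1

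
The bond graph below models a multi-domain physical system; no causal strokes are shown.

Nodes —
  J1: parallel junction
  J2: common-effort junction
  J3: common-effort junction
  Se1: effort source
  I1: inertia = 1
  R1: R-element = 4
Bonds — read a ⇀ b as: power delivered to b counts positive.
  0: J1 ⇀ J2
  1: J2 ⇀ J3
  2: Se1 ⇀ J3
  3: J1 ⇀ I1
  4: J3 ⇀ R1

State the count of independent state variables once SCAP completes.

#2 stroke at J3  (source Se1 imposes e)
#1 stroke at J2  (0-jn J3 has e-setter on 2)
#4 stroke at R1  (J3 effort already set via bond 2)
#0 stroke at J1  (J2: bond 1 brought effort, rest push out)
#3 stroke at I1  (J1: bond 0 brought effort, rest push out)

1  (I1 all integral)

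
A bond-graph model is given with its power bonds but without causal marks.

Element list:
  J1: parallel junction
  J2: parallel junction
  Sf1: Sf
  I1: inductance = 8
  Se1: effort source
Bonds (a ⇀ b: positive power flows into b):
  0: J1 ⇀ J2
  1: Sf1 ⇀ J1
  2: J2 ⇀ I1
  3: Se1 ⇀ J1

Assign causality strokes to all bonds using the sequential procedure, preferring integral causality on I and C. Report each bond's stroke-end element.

β1 →Sf1  (Sf1 fixes flow; stroke at Sf1)
β3 →J1  (Se1: effort source, stroke at far end)
β0 →J2  (J1 effort already set via bond 3)
β2 →I1  (0-jn J2 has e-setter on 0)

b0 stroke at J2
b1 stroke at Sf1
b2 stroke at I1
b3 stroke at J1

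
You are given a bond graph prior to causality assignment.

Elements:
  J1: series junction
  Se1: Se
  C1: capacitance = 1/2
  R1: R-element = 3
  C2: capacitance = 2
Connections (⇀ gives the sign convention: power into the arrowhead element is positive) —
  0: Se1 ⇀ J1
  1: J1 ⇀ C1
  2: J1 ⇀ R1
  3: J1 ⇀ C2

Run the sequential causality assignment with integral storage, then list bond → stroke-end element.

#0 |J1
#1 |J1
#2 |R1
#3 |J1

b0 |J1  (Se1 (Se) sets effort on bond)
b1 |J1  (C1: C, integral causality)
b3 |J1  (prefer integral on C2)
b2 |R1  (J1: last free bond brings flow in)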